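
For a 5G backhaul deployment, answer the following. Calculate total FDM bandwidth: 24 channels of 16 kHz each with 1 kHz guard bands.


Given: 24 channels, 16 kHz each, guard = 1 kHz
Channel bandwidth = 24 * 16 = 384 kHz
Guard bands = 23 gaps * 1 kHz = 23 kHz
Total = 384 + 23 = 407 kHz

407


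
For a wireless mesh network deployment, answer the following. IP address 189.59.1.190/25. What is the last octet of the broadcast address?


Given: IP = 189.59.1.190, prefix = /25
Host bits = 32 - 25 = 7
Network last octet = 190 AND mask = 128
Host part size = 2^7 - 1 = 127
Broadcast last octet = 128 OR 127 = 255

255


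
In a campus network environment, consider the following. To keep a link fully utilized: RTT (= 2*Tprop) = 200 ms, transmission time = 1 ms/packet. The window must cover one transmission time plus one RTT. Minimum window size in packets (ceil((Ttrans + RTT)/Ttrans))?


Given: Ttrans = 1 ms, RTT = 200 ms (= 2 * Tprop, Tprop = 100 ms)
Time until first ACK returns = Ttrans + RTT = 1 + 200 = 201 ms
Need W * Ttrans >= Ttrans + RTT  ->  W >= (Ttrans + RTT) / Ttrans
(Ttrans + RTT) / Ttrans = 201 / 1 = 201
W_min = ceil(201) = 201

201


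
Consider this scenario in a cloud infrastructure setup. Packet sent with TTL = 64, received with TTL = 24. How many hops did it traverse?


Given: initial TTL = 64, received TTL = 24
Hops = initial TTL - received TTL
Hops = 64 - 24 = 40

40


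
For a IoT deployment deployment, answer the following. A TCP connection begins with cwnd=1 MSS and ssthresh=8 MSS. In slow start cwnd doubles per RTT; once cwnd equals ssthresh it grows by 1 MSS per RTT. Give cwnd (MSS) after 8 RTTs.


RTT 0: cwnd = 1 MSS (initial)
RTT 1: cwnd = 2 MSS (slow start, doubled)
RTT 2: cwnd = 4 MSS (slow start, doubled)
RTT 3: cwnd = 8 MSS (slow start, doubled)
RTT 4: cwnd = 9 MSS (congestion avoidance, +1)
RTT 5: cwnd = 10 MSS (congestion avoidance, +1)
RTT 6: cwnd = 11 MSS (congestion avoidance, +1)
RTT 7: cwnd = 12 MSS (congestion avoidance, +1)
RTT 8: cwnd = 13 MSS (congestion avoidance, +1)

13


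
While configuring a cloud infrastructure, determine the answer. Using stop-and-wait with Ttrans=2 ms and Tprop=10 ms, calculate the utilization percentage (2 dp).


Given: Ttrans = 2 ms, Tprop = 10 ms
RTT = 2 * Tprop = 2 * 10 = 20 ms
U = Ttrans / (Ttrans + RTT)
U = 2 / (2 + 20)
U = 2 / 22 = 0.090909
U% = 9.09%

9.09


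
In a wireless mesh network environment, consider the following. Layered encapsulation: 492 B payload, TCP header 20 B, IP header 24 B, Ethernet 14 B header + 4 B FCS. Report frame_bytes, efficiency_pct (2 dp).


TCP segment = 492 + 20 = 512 B
IP packet = 512 + 24 = 536 B
Ethernet frame = 536 + 14 + 4 = 554 B
Efficiency = app / frame = 492 / 554 = 0.888087 = 88.8087% -> 88.81% (2 dp)

554, 88.81


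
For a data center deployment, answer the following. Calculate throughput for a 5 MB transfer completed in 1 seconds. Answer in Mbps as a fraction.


Given: file = 5 MB, time = 1 s
File in Mb = 5 * 8 = 40 Mb
Throughput = 40 / 1 Mbps
Throughput = 40 Mbps

40


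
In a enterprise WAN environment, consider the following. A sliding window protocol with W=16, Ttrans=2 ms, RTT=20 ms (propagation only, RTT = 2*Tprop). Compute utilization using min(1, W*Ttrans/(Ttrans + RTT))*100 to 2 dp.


Given: W = 16, Ttrans = 2 ms, RTT = 20 ms (= 2 * Tprop, Tprop = 10 ms)
Cycle time = Ttrans + RTT = 2 + 20 = 22 ms (first packet sent until its ACK returns)
W * Ttrans = 16 * 2 = 32 ms of sending per cycle
W * Ttrans / (Ttrans + RTT) = 32 / 22 = 1.454545
U = min(1, 1.454545) = 1.000000
U% = 100.00%

100.00


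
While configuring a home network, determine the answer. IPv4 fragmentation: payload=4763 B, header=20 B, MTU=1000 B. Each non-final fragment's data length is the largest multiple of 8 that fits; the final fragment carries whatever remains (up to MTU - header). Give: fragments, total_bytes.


Max data per non-final fragment = floor((MTU - header)/8)*8 = floor((1000 - 20)/8)*8 = floor(980/8)*8 = 976 B
Final fragment needs no 8-byte alignment: it can carry up to MTU - header = 980 B
Non-final fragments needed = ceil((payload - 980) / 976) = ceil(3783/976) = ceil(3.8760) = 4
Number of fragments = 4 + 1 = 5
Fragment sizes (data): 4 * 976 B + 859 B (last, 859 <= 980 OK)
Total bytes sent = payload + n_frags * header = 4763 + 5*20 = 4763 + 100 = 4863 B

5, 4863


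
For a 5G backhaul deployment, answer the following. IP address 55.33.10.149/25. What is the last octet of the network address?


Given: IP = 55.33.10.149, prefix = /25
Subnet mask = 255.255.255.128
Last octet of IP: 149
Last octet of mask: 128
Network last octet = 149 AND 128 = 128

128


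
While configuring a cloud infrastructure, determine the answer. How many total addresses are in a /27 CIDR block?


Given: CIDR prefix /27
Host bits = 32 - 27 = 5
Total addresses = 2^5 = 32

32


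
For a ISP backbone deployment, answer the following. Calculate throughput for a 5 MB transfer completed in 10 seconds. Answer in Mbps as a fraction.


Given: file = 5 MB, time = 10 s
File in Mb = 5 * 8 = 40 Mb
Throughput = 40 / 10 Mbps
Throughput = 4 Mbps

4


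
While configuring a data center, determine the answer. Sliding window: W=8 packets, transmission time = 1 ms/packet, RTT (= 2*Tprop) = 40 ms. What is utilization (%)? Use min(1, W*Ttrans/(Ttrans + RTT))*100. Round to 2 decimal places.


Given: W = 8, Ttrans = 1 ms, RTT = 40 ms (= 2 * Tprop, Tprop = 20 ms)
Cycle time = Ttrans + RTT = 1 + 40 = 41 ms (first packet sent until its ACK returns)
W * Ttrans = 8 * 1 = 8 ms of sending per cycle
W * Ttrans / (Ttrans + RTT) = 8 / 41 = 0.195122
U = min(1, 0.195122) = 0.195122
U% = 19.51%

19.51


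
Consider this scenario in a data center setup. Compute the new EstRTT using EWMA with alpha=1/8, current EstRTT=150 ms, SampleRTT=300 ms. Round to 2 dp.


Given: EstRTT = 150 ms, SampleRTT = 300 ms, alpha = 1/8
New EstRTT = (1 - alpha) * EstRTT + alpha * SampleRTT
(7/8) * 150 = 131.25
(1/8) * 300 = 37.5
New EstRTT = 131.25 + 37.5 = 168.75 ms -> 168.75 ms (2 dp)

168.75


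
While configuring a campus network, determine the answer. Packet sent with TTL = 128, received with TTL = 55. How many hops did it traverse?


Given: initial TTL = 128, received TTL = 55
Hops = initial TTL - received TTL
Hops = 128 - 55 = 73

73


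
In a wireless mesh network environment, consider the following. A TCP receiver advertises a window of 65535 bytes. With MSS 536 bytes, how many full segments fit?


Given: RWND = 65535 bytes, MSS = 536 bytes
Full segments = floor(RWND / MSS)
Full segments = floor(65535 / 536)
Full segments = floor(122.2668) = 122

122


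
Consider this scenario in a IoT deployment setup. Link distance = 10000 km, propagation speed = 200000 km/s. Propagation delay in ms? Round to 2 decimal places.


Given: distance = 10000 km, speed = 200000 km/s
Delay = distance / speed = 10000 / 200000 seconds
Delay in ms = 10000 * 1000 / 200000
Delay = 50.0000 ms
Rounded to 2 dp = 50.00 ms

50.00


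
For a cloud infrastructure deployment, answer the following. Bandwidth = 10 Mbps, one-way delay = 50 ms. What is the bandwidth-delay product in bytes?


Given: bandwidth = 10 Mbps, delay = 50 ms
BDP in bits = 10 * 10^6 * 50 / 1000
BDP in bits = 500000
BDP in bytes = 500000 / 8 = 62500

62500


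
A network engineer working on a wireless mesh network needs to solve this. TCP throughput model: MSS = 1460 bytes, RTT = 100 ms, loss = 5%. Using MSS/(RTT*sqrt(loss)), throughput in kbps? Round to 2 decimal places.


Given: MSS = 1460 bytes, RTT = 100 ms, loss = 5%
RTT in seconds = 100 / 1000 = 0.1
Loss rate = 5% = 0.05
sqrt(loss) = sqrt(0.05) = 0.223606797750
Throughput (bytes/s) = 1460 / (0.1 * 0.223606797750) = 65293.1849
Throughput (kbps) = 65293.1849 * 8 / 1000 = 522.345480 -> 522.35 kbps (2 dp)

522.35


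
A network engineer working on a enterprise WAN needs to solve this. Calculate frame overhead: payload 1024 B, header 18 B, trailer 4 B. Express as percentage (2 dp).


Given: payload = 1024 B, header = 18 B, trailer = 4 B
Overhead bytes = header + trailer = 18 + 4 = 22
Total frame = payload + overhead = 1024 + 22 = 1046
Overhead % = 22 / 1046 * 100 = 2.1033% -> 2.10% (2 dp)

2.10


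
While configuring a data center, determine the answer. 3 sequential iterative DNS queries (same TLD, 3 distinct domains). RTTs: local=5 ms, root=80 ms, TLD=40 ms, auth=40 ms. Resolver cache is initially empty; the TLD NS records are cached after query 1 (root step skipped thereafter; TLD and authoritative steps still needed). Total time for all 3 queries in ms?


Lookup 1 (cold cache): local + root + TLD + auth = 5 + 80 + 40 + 40 = 165 ms
Lookups 2..3 (TLD NS cached -> skip root; new domain -> still ask TLD and auth): local + TLD + auth = 5 + 40 + 40 = 85 ms each
Remaining 2 lookups: 2 * 85 = 170 ms
Total = 165 + 170 = 335 ms

335


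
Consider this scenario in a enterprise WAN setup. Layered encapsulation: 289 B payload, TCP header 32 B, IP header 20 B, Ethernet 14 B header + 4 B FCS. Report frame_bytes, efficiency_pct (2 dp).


TCP segment = 289 + 32 = 321 B
IP packet = 321 + 20 = 341 B
Ethernet frame = 341 + 14 + 4 = 359 B
Efficiency = app / frame = 289 / 359 = 0.805014 = 80.5014% -> 80.50% (2 dp)

359, 80.50


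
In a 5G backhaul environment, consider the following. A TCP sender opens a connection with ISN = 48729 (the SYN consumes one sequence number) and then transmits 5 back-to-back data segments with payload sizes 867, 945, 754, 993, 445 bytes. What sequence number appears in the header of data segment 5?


The SYN occupies sequence number ISN = 48729, so the first data byte is ISN + 1 = 48730.
SEQ of data segment i = (ISN + 1) + sum of payload sizes of segments 1..i-1.
Segment 1: SEQ = 48730, payload = 867 bytes
Segment 2: SEQ = 49597, payload = 945 bytes
Segment 3: SEQ = 50542, payload = 754 bytes
Segment 4: SEQ = 51296, payload = 993 bytes
Segment 5: SEQ = 52289, payload = 445 bytes
SEQ of segment 5 = 48730 + 867 + 945 + 754 + 993 = 52289

52289


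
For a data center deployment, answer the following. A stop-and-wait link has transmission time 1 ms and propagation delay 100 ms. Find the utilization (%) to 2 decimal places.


Given: Ttrans = 1 ms, Tprop = 100 ms
RTT = 2 * Tprop = 2 * 100 = 200 ms
U = Ttrans / (Ttrans + RTT)
U = 1 / (1 + 200)
U = 1 / 201 = 0.004975
U% = 0.50%

0.50


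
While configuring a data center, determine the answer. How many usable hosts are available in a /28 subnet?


Given: subnet mask /28
Host bits = 32 - 28 = 4
Total addresses = 2^4 = 16
Usable hosts = 16 - 2 (network + broadcast) = 14

14


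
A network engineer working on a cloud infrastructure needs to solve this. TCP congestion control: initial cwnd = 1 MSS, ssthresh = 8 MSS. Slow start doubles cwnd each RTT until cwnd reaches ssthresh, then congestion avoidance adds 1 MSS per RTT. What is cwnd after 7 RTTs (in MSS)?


RTT 0: cwnd = 1 MSS (initial)
RTT 1: cwnd = 2 MSS (slow start, doubled)
RTT 2: cwnd = 4 MSS (slow start, doubled)
RTT 3: cwnd = 8 MSS (slow start, doubled)
RTT 4: cwnd = 9 MSS (congestion avoidance, +1)
RTT 5: cwnd = 10 MSS (congestion avoidance, +1)
RTT 6: cwnd = 11 MSS (congestion avoidance, +1)
RTT 7: cwnd = 12 MSS (congestion avoidance, +1)

12


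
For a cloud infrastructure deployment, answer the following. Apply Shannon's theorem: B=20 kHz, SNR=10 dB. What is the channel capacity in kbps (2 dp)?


Given: B = 20 kHz, SNR = 10 dB
SNR linear = 10^(10/10) = 10
1 + SNR = 11
log2(11) = 3.4594316186
C = 20 * 1000 * 3.4594316186 = 69188.6324 bps
C = 69.188632 kbps -> 69.19 kbps (2 dp)

69.19


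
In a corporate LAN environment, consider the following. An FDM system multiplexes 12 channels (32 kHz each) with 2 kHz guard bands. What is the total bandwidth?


Given: 12 channels, 32 kHz each, guard = 2 kHz
Channel bandwidth = 12 * 32 = 384 kHz
Guard bands = 11 gaps * 2 kHz = 22 kHz
Total = 384 + 22 = 406 kHz

406


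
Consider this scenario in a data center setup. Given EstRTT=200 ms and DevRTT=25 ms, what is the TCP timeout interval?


Given: EstRTT = 200 ms, DevRTT = 25 ms
Timeout = EstRTT + 4 * DevRTT
4 * DevRTT = 4 * 25 = 100
Timeout = 200 + 100 = 300 ms

300


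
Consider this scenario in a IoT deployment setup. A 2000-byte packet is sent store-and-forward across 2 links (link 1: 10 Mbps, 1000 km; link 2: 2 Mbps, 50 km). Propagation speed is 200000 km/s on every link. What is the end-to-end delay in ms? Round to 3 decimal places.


Packet = 2000 bytes = 16000 bits. Store-and-forward: sum (t_trans + t_prop) per link.
Link 1: t_trans = 16000/(10*10^6) s = 1.6000 ms; t_prop = 1000/200000 s = 5.0000 ms; subtotal = 6.6000 ms
Link 2: t_trans = 16000/(2*10^6) s = 8.0000 ms; t_prop = 50/200000 s = 0.2500 ms; subtotal = 8.2500 ms
End-to-end = 6.6000 + 8.2500 = 14.8500 ms -> 14.850 ms (3 dp)

14.850


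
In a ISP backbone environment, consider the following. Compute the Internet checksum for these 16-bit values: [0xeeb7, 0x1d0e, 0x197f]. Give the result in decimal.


Given words: [0xeeb7, 0x1d0e, 0x197f]
Step 1: Sum all words
Raw sum = 61111 + 7438 + 6527 = 75076
Step 2: Fold carry: (9540 + 1) = 9541
One's complement = ~9541 & 0xFFFF = 55994

55994


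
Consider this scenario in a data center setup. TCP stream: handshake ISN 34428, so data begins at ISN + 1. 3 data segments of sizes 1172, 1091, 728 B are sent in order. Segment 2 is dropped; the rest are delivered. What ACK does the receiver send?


SYN uses sequence number 34428; first data byte = ISN + 1 = 34429.
Segment 1: SEQ = 34429, len = 1172 B, covers [34429, 35600]
Segment 2: SEQ = 35601, len = 1091 B, covers [35601, 36691] [LOST]
Segment 3: SEQ = 36692, len = 728 B, covers [36692, 37419]
In-order data received: bytes [34429, 35600] (segments 1..1).
Segment 2 missing -> gap begins at byte 35601; later segments buffered out of order.
Cumulative ACK = next expected in-order byte = 34429 + 1172 = 35601

35601


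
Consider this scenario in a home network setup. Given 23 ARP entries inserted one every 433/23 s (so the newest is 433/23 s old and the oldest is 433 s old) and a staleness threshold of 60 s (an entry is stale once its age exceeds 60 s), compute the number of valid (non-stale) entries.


Ages are k * 433/23 s for k = 1..23 (spacing = 18.8261 s).
Entry k is valid iff k * 433/23 <= 60 iff k <= 23 * 60 / 433 = 3.1871
n_valid = floor(3.1871) = 3
(n_stale = 23 - 3 = 20)

3


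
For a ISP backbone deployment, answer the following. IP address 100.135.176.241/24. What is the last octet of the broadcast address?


Given: IP = 100.135.176.241, prefix = /24
Host bits = 32 - 24 = 8
Network last octet = 241 AND mask = 0
Host part size = 2^8 - 1 = 255
Broadcast last octet = 0 OR 255 = 255

255


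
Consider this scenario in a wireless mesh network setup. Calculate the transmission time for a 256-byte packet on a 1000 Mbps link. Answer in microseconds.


Given: packet = 256 bytes, bandwidth = 1000 Mbps
Packet in bits = 256 * 8 = 2048 bits
Bandwidth = 1000 * 10^6 = 1000000000 bps
Time = 2048 / 1000000000 seconds
Time in us = 2048 * 10^6 / 1000000000 = 2.048

2.048


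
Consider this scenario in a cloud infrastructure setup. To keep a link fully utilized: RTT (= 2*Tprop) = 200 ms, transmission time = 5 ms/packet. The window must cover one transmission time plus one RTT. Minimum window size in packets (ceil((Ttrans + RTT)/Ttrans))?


Given: Ttrans = 5 ms, RTT = 200 ms (= 2 * Tprop, Tprop = 100 ms)
Time until first ACK returns = Ttrans + RTT = 5 + 200 = 205 ms
Need W * Ttrans >= Ttrans + RTT  ->  W >= (Ttrans + RTT) / Ttrans
(Ttrans + RTT) / Ttrans = 205 / 5 = 41
W_min = ceil(41) = 41

41


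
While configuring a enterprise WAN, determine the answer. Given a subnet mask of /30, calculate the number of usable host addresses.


Given: subnet mask /30
Host bits = 32 - 30 = 2
Total addresses = 2^2 = 4
Usable hosts = 4 - 2 (network + broadcast) = 2

2


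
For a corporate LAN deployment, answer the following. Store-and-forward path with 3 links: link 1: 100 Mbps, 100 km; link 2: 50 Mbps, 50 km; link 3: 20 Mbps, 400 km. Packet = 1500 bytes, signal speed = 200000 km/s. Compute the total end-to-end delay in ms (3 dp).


Packet = 1500 bytes = 12000 bits. Store-and-forward: sum (t_trans + t_prop) per link.
Link 1: t_trans = 12000/(100*10^6) s = 0.1200 ms; t_prop = 100/200000 s = 0.5000 ms; subtotal = 0.6200 ms
Link 2: t_trans = 12000/(50*10^6) s = 0.2400 ms; t_prop = 50/200000 s = 0.2500 ms; subtotal = 0.4900 ms
Link 3: t_trans = 12000/(20*10^6) s = 0.6000 ms; t_prop = 400/200000 s = 2.0000 ms; subtotal = 2.6000 ms
End-to-end = 0.6200 + 0.4900 + 2.6000 = 3.7100 ms -> 3.710 ms (3 dp)

3.710


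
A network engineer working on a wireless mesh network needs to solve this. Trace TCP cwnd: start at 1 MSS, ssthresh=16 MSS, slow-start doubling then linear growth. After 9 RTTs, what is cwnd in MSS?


RTT 0: cwnd = 1 MSS (initial)
RTT 1: cwnd = 2 MSS (slow start, doubled)
RTT 2: cwnd = 4 MSS (slow start, doubled)
RTT 3: cwnd = 8 MSS (slow start, doubled)
RTT 4: cwnd = 16 MSS (slow start, doubled)
RTT 5: cwnd = 17 MSS (congestion avoidance, +1)
RTT 6: cwnd = 18 MSS (congestion avoidance, +1)
RTT 7: cwnd = 19 MSS (congestion avoidance, +1)
RTT 8: cwnd = 20 MSS (congestion avoidance, +1)
RTT 9: cwnd = 21 MSS (congestion avoidance, +1)

21


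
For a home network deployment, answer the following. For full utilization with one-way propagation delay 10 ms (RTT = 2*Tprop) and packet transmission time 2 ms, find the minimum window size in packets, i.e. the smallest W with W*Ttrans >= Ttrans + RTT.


Given: Ttrans = 2 ms, RTT = 20 ms (= 2 * Tprop, Tprop = 10 ms)
Time until first ACK returns = Ttrans + RTT = 2 + 20 = 22 ms
Need W * Ttrans >= Ttrans + RTT  ->  W >= (Ttrans + RTT) / Ttrans
(Ttrans + RTT) / Ttrans = 22 / 2 = 11
W_min = ceil(11) = 11

11


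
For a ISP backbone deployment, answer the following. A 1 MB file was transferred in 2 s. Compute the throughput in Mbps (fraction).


Given: file = 1 MB, time = 2 s
File in Mb = 1 * 8 = 8 Mb
Throughput = 8 / 2 Mbps
Throughput = 4 Mbps

4


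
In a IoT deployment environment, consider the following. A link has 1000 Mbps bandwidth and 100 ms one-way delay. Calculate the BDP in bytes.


Given: bandwidth = 1000 Mbps, delay = 100 ms
BDP in bits = 1000 * 10^6 * 100 / 1000
BDP in bits = 100000000
BDP in bytes = 100000000 / 8 = 12500000

12500000


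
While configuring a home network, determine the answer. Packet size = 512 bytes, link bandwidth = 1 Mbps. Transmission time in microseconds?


Given: packet = 512 bytes, bandwidth = 1 Mbps
Packet in bits = 512 * 8 = 4096 bits
Bandwidth = 1 * 10^6 = 1000000 bps
Time = 4096 / 1000000 seconds
Time in us = 4096 * 10^6 / 1000000 = 4096

4096


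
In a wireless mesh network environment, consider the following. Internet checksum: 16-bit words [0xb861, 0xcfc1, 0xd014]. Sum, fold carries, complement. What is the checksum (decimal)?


Given words: [0xb861, 0xcfc1, 0xd014]
Step 1: Sum all words
Raw sum = 47201 + 53185 + 53268 = 153654
Step 2: Fold carry: (22582 + 2) = 22584
One's complement = ~22584 & 0xFFFF = 42951

42951


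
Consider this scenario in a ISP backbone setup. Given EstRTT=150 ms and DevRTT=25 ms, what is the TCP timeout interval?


Given: EstRTT = 150 ms, DevRTT = 25 ms
Timeout = EstRTT + 4 * DevRTT
4 * DevRTT = 4 * 25 = 100
Timeout = 150 + 100 = 250 ms

250


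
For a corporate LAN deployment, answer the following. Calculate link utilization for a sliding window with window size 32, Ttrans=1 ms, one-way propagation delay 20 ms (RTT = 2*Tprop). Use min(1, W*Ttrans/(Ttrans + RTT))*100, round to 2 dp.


Given: W = 32, Ttrans = 1 ms, RTT = 40 ms (= 2 * Tprop, Tprop = 20 ms)
Cycle time = Ttrans + RTT = 1 + 40 = 41 ms (first packet sent until its ACK returns)
W * Ttrans = 32 * 1 = 32 ms of sending per cycle
W * Ttrans / (Ttrans + RTT) = 32 / 41 = 0.780488
U = min(1, 0.780488) = 0.780488
U% = 78.05%

78.05


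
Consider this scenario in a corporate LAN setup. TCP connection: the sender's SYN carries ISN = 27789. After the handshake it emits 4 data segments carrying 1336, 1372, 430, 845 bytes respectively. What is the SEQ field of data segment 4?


The SYN occupies sequence number ISN = 27789, so the first data byte is ISN + 1 = 27790.
SEQ of data segment i = (ISN + 1) + sum of payload sizes of segments 1..i-1.
Segment 1: SEQ = 27790, payload = 1336 bytes
Segment 2: SEQ = 29126, payload = 1372 bytes
Segment 3: SEQ = 30498, payload = 430 bytes
Segment 4: SEQ = 30928, payload = 845 bytes
SEQ of segment 4 = 27790 + 1336 + 1372 + 430 = 30928

30928


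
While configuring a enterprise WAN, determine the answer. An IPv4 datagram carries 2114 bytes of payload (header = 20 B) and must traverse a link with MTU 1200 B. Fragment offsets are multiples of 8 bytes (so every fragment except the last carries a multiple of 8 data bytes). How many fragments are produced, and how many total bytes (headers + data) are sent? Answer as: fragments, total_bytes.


Max data per non-final fragment = floor((MTU - header)/8)*8 = floor((1200 - 20)/8)*8 = floor(1180/8)*8 = 1176 B
Final fragment needs no 8-byte alignment: it can carry up to MTU - header = 1180 B
Non-final fragments needed = ceil((payload - 1180) / 1176) = ceil(934/1176) = ceil(0.7942) = 1
Number of fragments = 1 + 1 = 2
Fragment sizes (data): 1 * 1176 B + 938 B (last, 938 <= 1180 OK)
Total bytes sent = payload + n_frags * header = 2114 + 2*20 = 2114 + 40 = 2154 B

2, 2154


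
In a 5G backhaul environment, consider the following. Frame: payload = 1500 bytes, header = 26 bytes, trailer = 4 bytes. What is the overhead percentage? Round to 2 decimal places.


Given: payload = 1500 B, header = 26 B, trailer = 4 B
Overhead bytes = header + trailer = 26 + 4 = 30
Total frame = payload + overhead = 1500 + 30 = 1530
Overhead % = 30 / 1530 * 100 = 1.9608% -> 1.96% (2 dp)

1.96


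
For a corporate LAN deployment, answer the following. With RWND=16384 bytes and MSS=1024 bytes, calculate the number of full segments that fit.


Given: RWND = 16384 bytes, MSS = 1024 bytes
Full segments = floor(RWND / MSS)
Full segments = floor(16384 / 1024)
Full segments = floor(16.0) = 16

16


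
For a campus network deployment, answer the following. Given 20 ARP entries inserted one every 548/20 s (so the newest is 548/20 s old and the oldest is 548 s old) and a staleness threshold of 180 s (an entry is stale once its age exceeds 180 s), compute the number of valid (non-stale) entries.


Ages are k * 548/20 s for k = 1..20 (spacing = 27.4000 s).
Entry k is valid iff k * 548/20 <= 180 iff k <= 20 * 180 / 548 = 6.5693
n_valid = floor(6.5693) = 6
(n_stale = 20 - 6 = 14)

6


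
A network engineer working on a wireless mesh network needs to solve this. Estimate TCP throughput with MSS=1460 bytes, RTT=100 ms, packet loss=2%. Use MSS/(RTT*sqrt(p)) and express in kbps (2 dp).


Given: MSS = 1460 bytes, RTT = 100 ms, loss = 2%
RTT in seconds = 100 / 1000 = 0.1
Loss rate = 2% = 0.02
sqrt(loss) = sqrt(0.02) = 0.141421356237
Throughput (bytes/s) = 1460 / (0.1 * 0.141421356237) = 103237.5901
Throughput (kbps) = 103237.5901 * 8 / 1000 = 825.900720 -> 825.90 kbps (2 dp)

825.90


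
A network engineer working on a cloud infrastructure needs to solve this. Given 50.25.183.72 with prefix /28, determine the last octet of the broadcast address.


Given: IP = 50.25.183.72, prefix = /28
Host bits = 32 - 28 = 4
Network last octet = 72 AND mask = 64
Host part size = 2^4 - 1 = 15
Broadcast last octet = 64 OR 15 = 79

79


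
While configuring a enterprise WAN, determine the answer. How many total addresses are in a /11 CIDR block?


Given: CIDR prefix /11
Host bits = 32 - 11 = 21
Total addresses = 2^21 = 2097152

2097152


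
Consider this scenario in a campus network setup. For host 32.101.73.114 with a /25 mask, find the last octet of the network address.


Given: IP = 32.101.73.114, prefix = /25
Subnet mask = 255.255.255.128
Last octet of IP: 114
Last octet of mask: 128
Network last octet = 114 AND 128 = 0

0


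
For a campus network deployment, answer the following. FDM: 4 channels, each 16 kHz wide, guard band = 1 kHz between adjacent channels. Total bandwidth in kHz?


Given: 4 channels, 16 kHz each, guard = 1 kHz
Channel bandwidth = 4 * 16 = 64 kHz
Guard bands = 3 gaps * 1 kHz = 3 kHz
Total = 64 + 3 = 67 kHz

67


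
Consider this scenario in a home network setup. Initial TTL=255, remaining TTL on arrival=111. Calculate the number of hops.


Given: initial TTL = 255, received TTL = 111
Hops = initial TTL - received TTL
Hops = 255 - 111 = 144

144


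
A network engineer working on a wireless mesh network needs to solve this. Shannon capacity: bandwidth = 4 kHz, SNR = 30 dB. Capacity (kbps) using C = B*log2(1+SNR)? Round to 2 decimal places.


Given: B = 4 kHz, SNR = 30 dB
SNR linear = 10^(30/10) = 1000
1 + SNR = 1001
log2(1001) = 9.9672262588
C = 4 * 1000 * 9.9672262588 = 39868.9050 bps
C = 39.868905 kbps -> 39.87 kbps (2 dp)

39.87


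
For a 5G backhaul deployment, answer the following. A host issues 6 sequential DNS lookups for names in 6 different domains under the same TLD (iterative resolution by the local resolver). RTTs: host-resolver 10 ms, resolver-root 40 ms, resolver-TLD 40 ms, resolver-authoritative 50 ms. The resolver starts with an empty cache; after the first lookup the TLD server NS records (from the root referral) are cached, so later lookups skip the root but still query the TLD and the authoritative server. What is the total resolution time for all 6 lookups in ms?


Lookup 1 (cold cache): local + root + TLD + auth = 10 + 40 + 40 + 50 = 140 ms
Lookups 2..6 (TLD NS cached -> skip root; new domain -> still ask TLD and auth): local + TLD + auth = 10 + 40 + 50 = 100 ms each
Remaining 5 lookups: 5 * 100 = 500 ms
Total = 140 + 500 = 640 ms

640


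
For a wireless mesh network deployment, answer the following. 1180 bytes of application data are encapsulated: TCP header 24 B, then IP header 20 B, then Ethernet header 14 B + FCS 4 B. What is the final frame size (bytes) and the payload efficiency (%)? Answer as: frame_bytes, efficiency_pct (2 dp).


TCP segment = 1180 + 24 = 1204 B
IP packet = 1204 + 20 = 1224 B
Ethernet frame = 1224 + 14 + 4 = 1242 B
Efficiency = app / frame = 1180 / 1242 = 0.950081 = 95.0081% -> 95.01% (2 dp)

1242, 95.01


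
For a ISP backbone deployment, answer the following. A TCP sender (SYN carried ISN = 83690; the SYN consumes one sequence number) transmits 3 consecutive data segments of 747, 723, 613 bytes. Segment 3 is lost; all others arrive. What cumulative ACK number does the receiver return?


SYN uses sequence number 83690; first data byte = ISN + 1 = 83691.
Segment 1: SEQ = 83691, len = 747 B, covers [83691, 84437]
Segment 2: SEQ = 84438, len = 723 B, covers [84438, 85160]
Segment 3: SEQ = 85161, len = 613 B, covers [85161, 85773] [LOST]
In-order data received: bytes [83691, 85160] (segments 1..2).
Segment 3 missing -> gap begins at byte 85161.
Cumulative ACK = next expected in-order byte = 83691 + 747 + 723 = 85161

85161


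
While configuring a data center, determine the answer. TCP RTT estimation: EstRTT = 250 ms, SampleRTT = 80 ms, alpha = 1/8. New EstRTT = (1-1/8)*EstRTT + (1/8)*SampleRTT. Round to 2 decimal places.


Given: EstRTT = 250 ms, SampleRTT = 80 ms, alpha = 1/8
New EstRTT = (1 - alpha) * EstRTT + alpha * SampleRTT
(7/8) * 250 = 218.75
(1/8) * 80 = 10
New EstRTT = 218.75 + 10 = 228.75 ms -> 228.75 ms (2 dp)

228.75


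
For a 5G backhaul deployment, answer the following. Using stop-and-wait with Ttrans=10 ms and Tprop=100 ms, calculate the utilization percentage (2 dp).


Given: Ttrans = 10 ms, Tprop = 100 ms
RTT = 2 * Tprop = 2 * 100 = 200 ms
U = Ttrans / (Ttrans + RTT)
U = 10 / (10 + 200)
U = 10 / 210 = 0.047619
U% = 4.76%

4.76


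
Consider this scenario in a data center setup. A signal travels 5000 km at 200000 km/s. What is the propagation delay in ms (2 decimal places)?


Given: distance = 5000 km, speed = 200000 km/s
Delay = distance / speed = 5000 / 200000 seconds
Delay in ms = 5000 * 1000 / 200000
Delay = 25.0000 ms
Rounded to 2 dp = 25.00 ms

25.00


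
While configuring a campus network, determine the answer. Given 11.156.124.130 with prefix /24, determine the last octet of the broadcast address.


Given: IP = 11.156.124.130, prefix = /24
Host bits = 32 - 24 = 8
Network last octet = 130 AND mask = 0
Host part size = 2^8 - 1 = 255
Broadcast last octet = 0 OR 255 = 255

255


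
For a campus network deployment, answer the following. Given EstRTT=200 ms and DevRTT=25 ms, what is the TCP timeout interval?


Given: EstRTT = 200 ms, DevRTT = 25 ms
Timeout = EstRTT + 4 * DevRTT
4 * DevRTT = 4 * 25 = 100
Timeout = 200 + 100 = 300 ms

300


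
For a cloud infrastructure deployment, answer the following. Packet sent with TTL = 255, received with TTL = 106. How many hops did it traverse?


Given: initial TTL = 255, received TTL = 106
Hops = initial TTL - received TTL
Hops = 255 - 106 = 149

149


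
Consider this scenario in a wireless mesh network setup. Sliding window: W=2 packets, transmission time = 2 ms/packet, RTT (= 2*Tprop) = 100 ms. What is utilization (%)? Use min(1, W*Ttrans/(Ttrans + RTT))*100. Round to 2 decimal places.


Given: W = 2, Ttrans = 2 ms, RTT = 100 ms (= 2 * Tprop, Tprop = 50 ms)
Cycle time = Ttrans + RTT = 2 + 100 = 102 ms (first packet sent until its ACK returns)
W * Ttrans = 2 * 2 = 4 ms of sending per cycle
W * Ttrans / (Ttrans + RTT) = 4 / 102 = 0.039216
U = min(1, 0.039216) = 0.039216
U% = 3.92%

3.92


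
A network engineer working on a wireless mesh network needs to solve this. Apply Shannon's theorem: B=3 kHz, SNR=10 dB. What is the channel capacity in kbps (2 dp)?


Given: B = 3 kHz, SNR = 10 dB
SNR linear = 10^(10/10) = 10
1 + SNR = 11
log2(11) = 3.4594316186
C = 3 * 1000 * 3.4594316186 = 10378.2949 bps
C = 10.378295 kbps -> 10.38 kbps (2 dp)

10.38


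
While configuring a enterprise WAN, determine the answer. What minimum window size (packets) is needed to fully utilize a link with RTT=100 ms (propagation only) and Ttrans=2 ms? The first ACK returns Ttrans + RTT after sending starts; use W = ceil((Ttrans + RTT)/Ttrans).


Given: Ttrans = 2 ms, RTT = 100 ms (= 2 * Tprop, Tprop = 50 ms)
Time until first ACK returns = Ttrans + RTT = 2 + 100 = 102 ms
Need W * Ttrans >= Ttrans + RTT  ->  W >= (Ttrans + RTT) / Ttrans
(Ttrans + RTT) / Ttrans = 102 / 2 = 51
W_min = ceil(51) = 51

51


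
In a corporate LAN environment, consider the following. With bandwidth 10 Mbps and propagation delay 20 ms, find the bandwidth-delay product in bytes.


Given: bandwidth = 10 Mbps, delay = 20 ms
BDP in bits = 10 * 10^6 * 20 / 1000
BDP in bits = 200000
BDP in bytes = 200000 / 8 = 25000

25000


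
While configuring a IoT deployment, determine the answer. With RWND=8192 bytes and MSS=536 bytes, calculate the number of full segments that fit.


Given: RWND = 8192 bytes, MSS = 536 bytes
Full segments = floor(RWND / MSS)
Full segments = floor(8192 / 536)
Full segments = floor(15.2836) = 15

15


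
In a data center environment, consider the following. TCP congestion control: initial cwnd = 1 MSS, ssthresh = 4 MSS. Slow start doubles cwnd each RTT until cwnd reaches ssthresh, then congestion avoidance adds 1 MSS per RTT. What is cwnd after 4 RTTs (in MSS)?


RTT 0: cwnd = 1 MSS (initial)
RTT 1: cwnd = 2 MSS (slow start, doubled)
RTT 2: cwnd = 4 MSS (slow start, doubled)
RTT 3: cwnd = 5 MSS (congestion avoidance, +1)
RTT 4: cwnd = 6 MSS (congestion avoidance, +1)

6


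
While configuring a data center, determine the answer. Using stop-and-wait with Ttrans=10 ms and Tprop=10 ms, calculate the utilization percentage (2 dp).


Given: Ttrans = 10 ms, Tprop = 10 ms
RTT = 2 * Tprop = 2 * 10 = 20 ms
U = Ttrans / (Ttrans + RTT)
U = 10 / (10 + 20)
U = 10 / 30 = 0.333333
U% = 33.33%

33.33


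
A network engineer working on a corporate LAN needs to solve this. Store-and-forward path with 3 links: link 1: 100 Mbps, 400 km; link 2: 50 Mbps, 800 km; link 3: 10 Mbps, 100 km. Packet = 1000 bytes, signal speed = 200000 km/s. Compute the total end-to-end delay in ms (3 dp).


Packet = 1000 bytes = 8000 bits. Store-and-forward: sum (t_trans + t_prop) per link.
Link 1: t_trans = 8000/(100*10^6) s = 0.0800 ms; t_prop = 400/200000 s = 2.0000 ms; subtotal = 2.0800 ms
Link 2: t_trans = 8000/(50*10^6) s = 0.1600 ms; t_prop = 800/200000 s = 4.0000 ms; subtotal = 4.1600 ms
Link 3: t_trans = 8000/(10*10^6) s = 0.8000 ms; t_prop = 100/200000 s = 0.5000 ms; subtotal = 1.3000 ms
End-to-end = 2.0800 + 4.1600 + 1.3000 = 7.5400 ms -> 7.540 ms (3 dp)

7.540


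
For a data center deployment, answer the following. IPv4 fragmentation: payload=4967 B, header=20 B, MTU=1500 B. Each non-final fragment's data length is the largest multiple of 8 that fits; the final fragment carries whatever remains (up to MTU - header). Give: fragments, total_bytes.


Max data per non-final fragment = floor((MTU - header)/8)*8 = floor((1500 - 20)/8)*8 = floor(1480/8)*8 = 1480 B
Final fragment needs no 8-byte alignment: it can carry up to MTU - header = 1480 B
Non-final fragments needed = ceil((payload - 1480) / 1480) = ceil(3487/1480) = ceil(2.3561) = 3
Number of fragments = 3 + 1 = 4
Fragment sizes (data): 3 * 1480 B + 527 B (last, 527 <= 1480 OK)
Total bytes sent = payload + n_frags * header = 4967 + 4*20 = 4967 + 80 = 5047 B

4, 5047


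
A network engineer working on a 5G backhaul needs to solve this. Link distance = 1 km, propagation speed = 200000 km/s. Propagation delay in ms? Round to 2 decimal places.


Given: distance = 1 km, speed = 200000 km/s
Delay = distance / speed = 1 / 200000 seconds
Delay in ms = 1 * 1000 / 200000
Delay = 0.0050 ms
Rounded to 2 dp = 0.01 ms

0.01


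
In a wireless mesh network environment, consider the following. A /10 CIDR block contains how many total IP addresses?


Given: CIDR prefix /10
Host bits = 32 - 10 = 22
Total addresses = 2^22 = 4194304

4194304


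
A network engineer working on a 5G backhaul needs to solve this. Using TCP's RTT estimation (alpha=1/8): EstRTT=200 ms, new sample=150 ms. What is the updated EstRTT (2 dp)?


Given: EstRTT = 200 ms, SampleRTT = 150 ms, alpha = 1/8
New EstRTT = (1 - alpha) * EstRTT + alpha * SampleRTT
(7/8) * 200 = 175
(1/8) * 150 = 18.75
New EstRTT = 175 + 18.75 = 193.75 ms -> 193.75 ms (2 dp)

193.75


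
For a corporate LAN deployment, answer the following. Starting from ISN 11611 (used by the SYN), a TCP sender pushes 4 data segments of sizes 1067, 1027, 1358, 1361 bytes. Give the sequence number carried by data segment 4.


The SYN occupies sequence number ISN = 11611, so the first data byte is ISN + 1 = 11612.
SEQ of data segment i = (ISN + 1) + sum of payload sizes of segments 1..i-1.
Segment 1: SEQ = 11612, payload = 1067 bytes
Segment 2: SEQ = 12679, payload = 1027 bytes
Segment 3: SEQ = 13706, payload = 1358 bytes
Segment 4: SEQ = 15064, payload = 1361 bytes
SEQ of segment 4 = 11612 + 1067 + 1027 + 1358 = 15064

15064


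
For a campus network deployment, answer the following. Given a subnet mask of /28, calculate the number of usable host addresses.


Given: subnet mask /28
Host bits = 32 - 28 = 4
Total addresses = 2^4 = 16
Usable hosts = 16 - 2 (network + broadcast) = 14

14


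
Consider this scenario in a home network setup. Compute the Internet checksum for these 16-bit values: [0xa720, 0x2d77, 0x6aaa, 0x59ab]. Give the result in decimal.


Given words: [0xa720, 0x2d77, 0x6aaa, 0x59ab]
Step 1: Sum all words
Raw sum = 42784 + 11639 + 27306 + 22955 = 104684
Step 2: Fold carry: (39148 + 1) = 39149
One's complement = ~39149 & 0xFFFF = 26386

26386


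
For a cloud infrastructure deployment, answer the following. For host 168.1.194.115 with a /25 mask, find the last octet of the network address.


Given: IP = 168.1.194.115, prefix = /25
Subnet mask = 255.255.255.128
Last octet of IP: 115
Last octet of mask: 128
Network last octet = 115 AND 128 = 0

0


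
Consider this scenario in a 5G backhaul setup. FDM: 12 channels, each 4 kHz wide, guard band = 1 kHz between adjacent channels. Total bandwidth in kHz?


Given: 12 channels, 4 kHz each, guard = 1 kHz
Channel bandwidth = 12 * 4 = 48 kHz
Guard bands = 11 gaps * 1 kHz = 11 kHz
Total = 48 + 11 = 59 kHz

59


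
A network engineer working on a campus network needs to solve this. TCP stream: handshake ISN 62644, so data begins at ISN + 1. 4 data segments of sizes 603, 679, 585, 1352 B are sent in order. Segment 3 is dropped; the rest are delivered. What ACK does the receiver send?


SYN uses sequence number 62644; first data byte = ISN + 1 = 62645.
Segment 1: SEQ = 62645, len = 603 B, covers [62645, 63247]
Segment 2: SEQ = 63248, len = 679 B, covers [63248, 63926]
Segment 3: SEQ = 63927, len = 585 B, covers [63927, 64511] [LOST]
Segment 4: SEQ = 64512, len = 1352 B, covers [64512, 65863]
In-order data received: bytes [62645, 63926] (segments 1..2).
Segment 3 missing -> gap begins at byte 63927; later segments buffered out of order.
Cumulative ACK = next expected in-order byte = 62645 + 603 + 679 = 63927

63927


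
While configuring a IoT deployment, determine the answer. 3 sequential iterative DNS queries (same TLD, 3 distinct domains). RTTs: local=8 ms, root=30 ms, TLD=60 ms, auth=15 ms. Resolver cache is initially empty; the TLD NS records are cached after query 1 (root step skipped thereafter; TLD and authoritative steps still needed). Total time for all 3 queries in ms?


Lookup 1 (cold cache): local + root + TLD + auth = 8 + 30 + 60 + 15 = 113 ms
Lookups 2..3 (TLD NS cached -> skip root; new domain -> still ask TLD and auth): local + TLD + auth = 8 + 60 + 15 = 83 ms each
Remaining 2 lookups: 2 * 83 = 166 ms
Total = 113 + 166 = 279 ms

279


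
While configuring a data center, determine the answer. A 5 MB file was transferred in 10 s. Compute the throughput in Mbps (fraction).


Given: file = 5 MB, time = 10 s
File in Mb = 5 * 8 = 40 Mb
Throughput = 40 / 10 Mbps
Throughput = 4 Mbps

4


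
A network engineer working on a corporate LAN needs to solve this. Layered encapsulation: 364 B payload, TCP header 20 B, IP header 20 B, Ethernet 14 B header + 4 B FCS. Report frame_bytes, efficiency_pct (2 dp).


TCP segment = 364 + 20 = 384 B
IP packet = 384 + 20 = 404 B
Ethernet frame = 404 + 14 + 4 = 422 B
Efficiency = app / frame = 364 / 422 = 0.862559 = 86.2559% -> 86.26% (2 dp)

422, 86.26


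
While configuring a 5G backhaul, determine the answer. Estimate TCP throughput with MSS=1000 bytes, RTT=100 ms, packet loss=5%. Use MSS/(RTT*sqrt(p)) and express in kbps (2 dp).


Given: MSS = 1000 bytes, RTT = 100 ms, loss = 5%
RTT in seconds = 100 / 1000 = 0.1
Loss rate = 5% = 0.05
sqrt(loss) = sqrt(0.05) = 0.223606797750
Throughput (bytes/s) = 1000 / (0.1 * 0.223606797750) = 44721.3595
Throughput (kbps) = 44721.3595 * 8 / 1000 = 357.770876 -> 357.77 kbps (2 dp)

357.77


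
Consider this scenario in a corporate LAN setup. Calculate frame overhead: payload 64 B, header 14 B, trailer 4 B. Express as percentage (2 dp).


Given: payload = 64 B, header = 14 B, trailer = 4 B
Overhead bytes = header + trailer = 14 + 4 = 18
Total frame = payload + overhead = 64 + 18 = 82
Overhead % = 18 / 82 * 100 = 21.9512% -> 21.95% (2 dp)

21.95


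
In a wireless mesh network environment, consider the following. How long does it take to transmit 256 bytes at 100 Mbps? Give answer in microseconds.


Given: packet = 256 bytes, bandwidth = 100 Mbps
Packet in bits = 256 * 8 = 2048 bits
Bandwidth = 100 * 10^6 = 100000000 bps
Time = 2048 / 100000000 seconds
Time in us = 2048 * 10^6 / 100000000 = 20.48

20.48


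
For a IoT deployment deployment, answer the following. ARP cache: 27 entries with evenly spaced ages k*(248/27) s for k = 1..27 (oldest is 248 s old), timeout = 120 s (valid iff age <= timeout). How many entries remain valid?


Ages are k * 248/27 s for k = 1..27 (spacing = 9.1852 s).
Entry k is valid iff k * 248/27 <= 120 iff k <= 27 * 120 / 248 = 13.0645
n_valid = floor(13.0645) = 13
(n_stale = 27 - 13 = 14)

13
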